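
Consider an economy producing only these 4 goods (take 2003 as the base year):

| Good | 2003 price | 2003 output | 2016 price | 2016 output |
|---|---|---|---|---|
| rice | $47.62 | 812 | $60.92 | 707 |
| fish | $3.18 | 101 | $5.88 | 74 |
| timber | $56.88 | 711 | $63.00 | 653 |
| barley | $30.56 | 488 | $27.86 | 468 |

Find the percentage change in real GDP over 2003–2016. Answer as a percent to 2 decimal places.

-9.54%

Real GDP 2003 = Nominal GDP 2003 = 47.62·812 + 3.18·101 + 56.88·711 + 30.56·488 = 94343.58.
Real GDP 2016 (at 2003 prices) = 47.62·707 + 3.18·74 + 56.88·653 + 30.56·468 = 85347.38.
Real growth = 85347.38/94343.58 − 1 = -0.0954.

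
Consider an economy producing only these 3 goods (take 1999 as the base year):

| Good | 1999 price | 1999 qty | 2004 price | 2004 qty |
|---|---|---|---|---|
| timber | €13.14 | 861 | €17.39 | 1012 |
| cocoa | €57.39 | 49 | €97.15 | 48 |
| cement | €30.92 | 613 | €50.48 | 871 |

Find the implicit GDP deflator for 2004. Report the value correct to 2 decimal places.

Nominal GDP 2004 = 17.39·1012 + 97.15·48 + 50.48·871 = 66229.96.
Real GDP 2004 (at 1999 prices) = 13.14·1012 + 57.39·48 + 30.92·871 = 42983.72.
Deflator = Nominal/Real × 100 = 66229.96/42983.72 × 100 = 154.081.

154.08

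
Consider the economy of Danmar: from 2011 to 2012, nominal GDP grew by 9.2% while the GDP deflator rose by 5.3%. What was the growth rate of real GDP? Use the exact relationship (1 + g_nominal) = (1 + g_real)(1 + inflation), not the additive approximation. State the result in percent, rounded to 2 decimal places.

(1 + g_nom) = (1 + g_real)(1 + π), so g_real = 1.0920 / 1.0530 − 1 = 0.03704.

3.70%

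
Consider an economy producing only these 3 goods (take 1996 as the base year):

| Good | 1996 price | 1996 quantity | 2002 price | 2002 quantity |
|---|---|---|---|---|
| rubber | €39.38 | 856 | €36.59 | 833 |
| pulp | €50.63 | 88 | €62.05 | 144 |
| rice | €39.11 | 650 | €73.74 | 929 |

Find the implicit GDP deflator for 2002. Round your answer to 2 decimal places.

Nominal GDP 2002 = 36.59·833 + 62.05·144 + 73.74·929 = 107919.13.
Real GDP 2002 (at 1996 prices) = 39.38·833 + 50.63·144 + 39.11·929 = 76427.45.
Deflator = Nominal/Real × 100 = 107919.13/76427.45 × 100 = 141.205.

141.20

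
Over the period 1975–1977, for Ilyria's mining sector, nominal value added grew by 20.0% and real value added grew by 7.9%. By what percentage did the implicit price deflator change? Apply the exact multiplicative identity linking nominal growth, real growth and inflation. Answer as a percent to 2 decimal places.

(1 + g_nom) = (1 + g_real)(1 + π), so π = 1.2000 / 1.0790 − 1 = 0.11214.

11.21%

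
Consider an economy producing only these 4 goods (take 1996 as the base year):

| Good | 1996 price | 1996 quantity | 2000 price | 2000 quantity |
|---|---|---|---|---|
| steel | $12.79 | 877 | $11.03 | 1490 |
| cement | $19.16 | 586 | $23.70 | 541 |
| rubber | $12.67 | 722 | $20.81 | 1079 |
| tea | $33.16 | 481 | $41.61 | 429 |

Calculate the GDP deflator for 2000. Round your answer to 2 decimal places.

Nominal GDP 2000 = 11.03·1490 + 23.70·541 + 20.81·1079 + 41.61·429 = 69561.08.
Real GDP 2000 (at 1996 prices) = 12.79·1490 + 19.16·541 + 12.67·1079 + 33.16·429 = 57319.23.
Deflator = Nominal/Real × 100 = 69561.08/57319.23 × 100 = 121.357.

121.36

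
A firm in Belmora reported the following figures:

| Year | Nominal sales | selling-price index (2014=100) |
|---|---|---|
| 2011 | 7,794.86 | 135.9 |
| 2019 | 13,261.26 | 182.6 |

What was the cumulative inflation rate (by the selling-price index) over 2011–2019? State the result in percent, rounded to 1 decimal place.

Price-level change = 182.6 / 135.9 − 1 = 0.3436.

34.4%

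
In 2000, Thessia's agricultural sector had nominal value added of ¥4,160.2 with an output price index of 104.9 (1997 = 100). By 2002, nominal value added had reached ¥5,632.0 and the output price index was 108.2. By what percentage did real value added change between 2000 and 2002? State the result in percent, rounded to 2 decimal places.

31.25%

Deflate each year: 2000 → 4160.2/1.049 = 3965.87; 2002 → 5632.0/1.082 = 5205.18.
So real value added changed by 5205.18/3965.87 − 1 = 0.3125, i.e. 31.25%.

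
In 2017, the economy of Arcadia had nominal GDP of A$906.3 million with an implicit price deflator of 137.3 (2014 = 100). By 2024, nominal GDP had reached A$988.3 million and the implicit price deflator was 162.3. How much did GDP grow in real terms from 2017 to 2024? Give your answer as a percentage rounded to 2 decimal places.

-7.75%

Real GDP 2017 = 906.3 / 1.373 = 660.09.
Real GDP 2024 = 988.3 / 1.623 = 608.93.
Real growth = 608.93 / 660.09 − 1 = -0.0775.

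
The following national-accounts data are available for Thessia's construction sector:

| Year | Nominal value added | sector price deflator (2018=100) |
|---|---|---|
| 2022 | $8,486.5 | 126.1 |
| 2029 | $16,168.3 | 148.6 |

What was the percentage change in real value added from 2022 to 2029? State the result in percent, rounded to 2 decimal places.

Deflate each year: 2022 → 8486.5/1.261 = 6729.98; 2029 → 16168.3/1.486 = 10880.42.
So real value added changed by 10880.42/6729.98 − 1 = 0.6167, i.e. 61.67%.

61.67%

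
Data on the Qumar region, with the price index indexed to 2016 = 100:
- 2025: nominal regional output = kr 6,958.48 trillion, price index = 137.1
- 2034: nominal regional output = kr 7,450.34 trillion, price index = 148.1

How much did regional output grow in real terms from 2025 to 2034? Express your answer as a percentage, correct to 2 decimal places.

Real regional output 2025 = 6958.48 / 1.371 = 5075.48.
Real regional output 2034 = 7450.34 / 1.481 = 5030.61.
Real growth = 5030.61 / 5075.48 − 1 = -0.0088.

-0.88%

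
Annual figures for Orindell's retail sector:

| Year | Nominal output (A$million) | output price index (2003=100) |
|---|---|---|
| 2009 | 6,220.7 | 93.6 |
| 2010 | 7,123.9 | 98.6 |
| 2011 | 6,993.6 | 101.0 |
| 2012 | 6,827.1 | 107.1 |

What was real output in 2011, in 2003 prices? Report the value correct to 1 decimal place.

A$6,924.4 million

Real output 2011 = 6993.6 / 1.010 = 6924.36.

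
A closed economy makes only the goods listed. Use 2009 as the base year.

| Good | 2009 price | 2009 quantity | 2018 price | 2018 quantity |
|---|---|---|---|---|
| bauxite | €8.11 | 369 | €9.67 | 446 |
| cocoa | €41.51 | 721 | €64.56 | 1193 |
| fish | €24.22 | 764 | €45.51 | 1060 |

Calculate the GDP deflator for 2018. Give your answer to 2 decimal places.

164.41

Nominal GDP 2018 = 9.67·446 + 64.56·1193 + 45.51·1060 = 129573.50.
Real GDP 2018 (at 2009 prices) = 8.11·446 + 41.51·1193 + 24.22·1060 = 78811.69.
Deflator = Nominal/Real × 100 = 129573.50/78811.69 × 100 = 164.409.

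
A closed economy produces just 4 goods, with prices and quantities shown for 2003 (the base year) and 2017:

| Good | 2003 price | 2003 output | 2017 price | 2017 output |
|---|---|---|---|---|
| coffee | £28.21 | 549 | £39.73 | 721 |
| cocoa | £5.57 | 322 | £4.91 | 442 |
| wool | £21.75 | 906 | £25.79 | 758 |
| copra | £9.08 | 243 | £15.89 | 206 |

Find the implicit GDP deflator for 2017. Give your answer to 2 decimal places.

Nominal GDP 2017 = 39.73·721 + 4.91·442 + 25.79·758 + 15.89·206 = 53637.71.
Real GDP 2017 (at 2003 prices) = 28.21·721 + 5.57·442 + 21.75·758 + 9.08·206 = 41158.33.
Deflator = Nominal/Real × 100 = 53637.71/41158.33 × 100 = 130.320.

130.32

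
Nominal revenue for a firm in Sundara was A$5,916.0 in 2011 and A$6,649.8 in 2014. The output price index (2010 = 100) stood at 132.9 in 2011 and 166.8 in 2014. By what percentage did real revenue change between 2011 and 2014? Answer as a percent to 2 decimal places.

-10.44%

Deflate each year: 2011 → 5916.0/1.329 = 4451.47; 2014 → 6649.8/1.668 = 3986.69.
So real revenue changed by 3986.69/4451.47 − 1 = -0.1044, i.e. -10.44%.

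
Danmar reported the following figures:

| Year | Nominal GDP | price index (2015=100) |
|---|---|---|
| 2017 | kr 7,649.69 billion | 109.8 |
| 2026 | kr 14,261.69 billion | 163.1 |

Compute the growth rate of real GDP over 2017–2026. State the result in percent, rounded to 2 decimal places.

25.51%

Deflate each year: 2017 → 7649.69/1.098 = 6966.93; 2026 → 14261.69/1.631 = 8744.14.
So real GDP changed by 8744.14/6966.93 − 1 = 0.2551, i.e. 25.51%.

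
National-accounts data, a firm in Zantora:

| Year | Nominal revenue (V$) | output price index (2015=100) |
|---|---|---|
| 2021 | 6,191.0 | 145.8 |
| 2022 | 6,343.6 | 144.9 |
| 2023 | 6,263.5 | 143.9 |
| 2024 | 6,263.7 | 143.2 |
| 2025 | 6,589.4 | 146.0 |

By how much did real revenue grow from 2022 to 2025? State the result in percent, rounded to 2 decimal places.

Real revenue 2022 = 6343.6/1.449 = 4377.92.
Real revenue 2025 = 6589.4/1.460 = 4513.29.
Change = 4513.29/4377.92 − 1 = 0.0309.

3.09%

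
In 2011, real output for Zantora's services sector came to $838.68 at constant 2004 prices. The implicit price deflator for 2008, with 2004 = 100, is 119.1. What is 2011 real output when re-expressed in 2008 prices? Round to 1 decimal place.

$998.9

Real output in 2008 prices = Real output in 2004 prices × (P_2008/P_2004) = 838.68 × 1.191 = 998.87.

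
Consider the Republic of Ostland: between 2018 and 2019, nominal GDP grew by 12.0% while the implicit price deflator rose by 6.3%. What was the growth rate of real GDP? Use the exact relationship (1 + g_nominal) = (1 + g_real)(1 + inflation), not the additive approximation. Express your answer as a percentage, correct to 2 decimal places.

(1 + g_nom) = (1 + g_real)(1 + π), so g_real = 1.1200 / 1.0630 − 1 = 0.05362.

5.36%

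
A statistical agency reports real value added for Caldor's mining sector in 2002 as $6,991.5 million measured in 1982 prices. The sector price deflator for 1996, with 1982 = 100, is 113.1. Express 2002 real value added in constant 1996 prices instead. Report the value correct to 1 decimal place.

Real value added in 1996 prices = Real value added in 1982 prices × (P_1996/P_1982) = 6991.5 × 1.131 = 7907.39.

$7,907.4 million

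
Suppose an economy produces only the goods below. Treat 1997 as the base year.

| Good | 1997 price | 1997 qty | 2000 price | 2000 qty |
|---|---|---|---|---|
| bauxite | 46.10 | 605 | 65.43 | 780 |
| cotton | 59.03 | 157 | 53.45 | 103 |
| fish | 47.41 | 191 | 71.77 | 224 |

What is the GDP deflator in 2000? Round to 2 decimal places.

Nominal GDP 2000 = 65.43·780 + 53.45·103 + 71.77·224 = 72617.23.
Real GDP 2000 (at 1997 prices) = 46.10·780 + 59.03·103 + 47.41·224 = 52657.93.
Deflator = Nominal/Real × 100 = 72617.23/52657.93 × 100 = 137.904.

137.90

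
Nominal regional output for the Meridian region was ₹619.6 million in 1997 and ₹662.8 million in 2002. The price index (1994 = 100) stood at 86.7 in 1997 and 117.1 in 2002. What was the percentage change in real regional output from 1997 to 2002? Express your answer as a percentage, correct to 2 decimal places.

Real regional output 1997 = 619.6 / 0.867 = 714.65.
Real regional output 2002 = 662.8 / 1.171 = 566.01.
Real growth = 566.01 / 714.65 − 1 = -0.2080.

-20.80%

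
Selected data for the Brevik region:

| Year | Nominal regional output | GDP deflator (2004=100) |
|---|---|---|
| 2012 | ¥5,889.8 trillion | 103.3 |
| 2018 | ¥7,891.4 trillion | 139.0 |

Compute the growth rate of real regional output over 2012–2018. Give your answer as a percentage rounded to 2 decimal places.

Real regional output 2012 = 5889.8 / 1.033 = 5701.65.
Real regional output 2018 = 7891.4 / 1.390 = 5677.27.
Real growth = 5677.27 / 5701.65 − 1 = -0.0043.

-0.43%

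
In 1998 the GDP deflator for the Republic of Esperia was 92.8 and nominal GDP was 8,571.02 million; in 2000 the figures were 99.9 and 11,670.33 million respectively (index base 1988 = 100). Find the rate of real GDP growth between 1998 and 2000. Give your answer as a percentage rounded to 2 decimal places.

Deflate each year: 1998 → 8571.02/0.928 = 9236.01; 2000 → 11670.33/0.999 = 11682.01.
So real GDP changed by 11682.01/9236.01 − 1 = 0.2648, i.e. 26.48%.

26.48%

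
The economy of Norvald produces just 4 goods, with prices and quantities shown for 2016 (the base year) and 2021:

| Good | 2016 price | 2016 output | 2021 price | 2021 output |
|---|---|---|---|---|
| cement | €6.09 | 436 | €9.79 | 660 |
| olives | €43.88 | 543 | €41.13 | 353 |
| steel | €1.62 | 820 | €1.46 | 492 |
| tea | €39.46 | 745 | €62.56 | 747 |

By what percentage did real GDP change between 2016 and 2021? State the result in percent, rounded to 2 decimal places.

Real GDP 2016 = Nominal GDP 2016 = 6.09·436 + 43.88·543 + 1.62·820 + 39.46·745 = 57208.18.
Real GDP 2021 (at 2016 prices) = 6.09·660 + 43.88·353 + 1.62·492 + 39.46·747 = 49782.70.
Real growth = 49782.70/57208.18 − 1 = -0.1298.

-12.98%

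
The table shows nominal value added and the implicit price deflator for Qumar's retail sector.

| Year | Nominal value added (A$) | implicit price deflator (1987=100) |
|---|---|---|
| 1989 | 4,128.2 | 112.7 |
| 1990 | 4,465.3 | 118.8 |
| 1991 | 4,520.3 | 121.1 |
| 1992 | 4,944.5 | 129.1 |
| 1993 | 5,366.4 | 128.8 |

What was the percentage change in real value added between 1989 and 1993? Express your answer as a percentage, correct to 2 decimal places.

Real value added 1989 = 4128.2/1.127 = 3663.00.
Real value added 1993 = 5366.4/1.288 = 4166.46.
Change = 4166.46/3663.00 − 1 = 0.1374.

13.74%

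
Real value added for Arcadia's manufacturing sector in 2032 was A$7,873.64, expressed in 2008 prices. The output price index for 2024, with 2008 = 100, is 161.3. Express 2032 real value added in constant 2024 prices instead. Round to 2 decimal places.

A$12,700.18

Real value added in 2024 prices = Real value added in 2008 prices × (P_2024/P_2008) = 7873.64 × 1.613 = 12700.18.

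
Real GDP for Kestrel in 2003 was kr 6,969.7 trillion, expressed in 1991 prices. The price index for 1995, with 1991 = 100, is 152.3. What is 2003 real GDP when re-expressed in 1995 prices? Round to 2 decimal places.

Real GDP in 1995 prices = Real GDP in 1991 prices × (P_1995/P_1991) = 6969.7 × 1.523 = 10614.85.

kr 10,614.85 trillion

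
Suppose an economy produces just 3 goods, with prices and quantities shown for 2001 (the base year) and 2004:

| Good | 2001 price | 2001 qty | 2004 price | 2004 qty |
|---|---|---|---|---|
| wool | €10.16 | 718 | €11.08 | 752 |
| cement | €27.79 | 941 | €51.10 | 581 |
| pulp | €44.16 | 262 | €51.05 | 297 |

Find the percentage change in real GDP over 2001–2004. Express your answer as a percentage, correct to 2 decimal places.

Real GDP 2001 = Nominal GDP 2001 = 10.16·718 + 27.79·941 + 44.16·262 = 45015.19.
Real GDP 2004 (at 2001 prices) = 10.16·752 + 27.79·581 + 44.16·297 = 36901.83.
Real growth = 36901.83/45015.19 − 1 = -0.1802.

-18.02%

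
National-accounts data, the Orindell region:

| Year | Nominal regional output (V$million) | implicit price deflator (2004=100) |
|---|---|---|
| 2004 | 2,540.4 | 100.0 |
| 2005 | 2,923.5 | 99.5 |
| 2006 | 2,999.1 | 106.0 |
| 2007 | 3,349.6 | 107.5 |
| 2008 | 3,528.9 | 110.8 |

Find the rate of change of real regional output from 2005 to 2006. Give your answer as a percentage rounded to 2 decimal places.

-3.70%

Real regional output 2005 = 2923.5/0.995 = 2938.19.
Real regional output 2006 = 2999.1/1.060 = 2829.34.
Change = 2829.34/2938.19 − 1 = -0.0370.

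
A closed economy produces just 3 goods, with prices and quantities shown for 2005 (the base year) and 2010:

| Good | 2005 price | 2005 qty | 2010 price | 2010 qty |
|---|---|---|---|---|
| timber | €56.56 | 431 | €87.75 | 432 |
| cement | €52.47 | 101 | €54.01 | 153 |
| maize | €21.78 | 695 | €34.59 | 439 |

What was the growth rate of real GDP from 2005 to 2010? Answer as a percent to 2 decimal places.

Real GDP 2005 = Nominal GDP 2005 = 56.56·431 + 52.47·101 + 21.78·695 = 44813.93.
Real GDP 2010 (at 2005 prices) = 56.56·432 + 52.47·153 + 21.78·439 = 42023.25.
Real growth = 42023.25/44813.93 − 1 = -0.0623.

-6.23%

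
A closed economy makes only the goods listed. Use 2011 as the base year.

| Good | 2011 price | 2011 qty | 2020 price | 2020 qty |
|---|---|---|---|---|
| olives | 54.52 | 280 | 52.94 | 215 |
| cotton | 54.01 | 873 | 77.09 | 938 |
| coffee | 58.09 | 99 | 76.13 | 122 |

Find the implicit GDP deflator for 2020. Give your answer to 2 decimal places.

Nominal GDP 2020 = 52.94·215 + 77.09·938 + 76.13·122 = 92980.38.
Real GDP 2020 (at 2011 prices) = 54.52·215 + 54.01·938 + 58.09·122 = 69470.16.
Deflator = Nominal/Real × 100 = 92980.38/69470.16 × 100 = 133.842.

133.84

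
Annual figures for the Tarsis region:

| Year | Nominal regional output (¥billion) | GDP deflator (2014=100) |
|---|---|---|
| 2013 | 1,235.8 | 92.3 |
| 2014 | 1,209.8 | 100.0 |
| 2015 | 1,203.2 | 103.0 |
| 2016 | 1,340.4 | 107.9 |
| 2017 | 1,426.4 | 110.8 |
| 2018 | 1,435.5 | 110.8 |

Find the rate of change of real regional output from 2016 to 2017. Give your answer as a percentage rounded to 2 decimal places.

3.63%

Real regional output 2016 = 1340.4/1.079 = 1242.26.
Real regional output 2017 = 1426.4/1.108 = 1287.36.
Change = 1287.36/1242.26 − 1 = 0.0363.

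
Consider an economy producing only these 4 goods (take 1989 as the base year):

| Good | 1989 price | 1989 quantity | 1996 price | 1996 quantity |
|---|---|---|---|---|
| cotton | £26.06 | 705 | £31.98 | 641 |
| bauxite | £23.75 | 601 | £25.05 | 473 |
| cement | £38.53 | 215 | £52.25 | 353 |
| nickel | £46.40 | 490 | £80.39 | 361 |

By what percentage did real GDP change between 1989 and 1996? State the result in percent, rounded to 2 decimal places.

-8.44%

Real GDP 1989 = Nominal GDP 1989 = 26.06·705 + 23.75·601 + 38.53·215 + 46.40·490 = 63666.00.
Real GDP 1996 (at 1989 prices) = 26.06·641 + 23.75·473 + 38.53·353 + 46.40·361 = 58289.70.
Real growth = 58289.70/63666.00 − 1 = -0.0844.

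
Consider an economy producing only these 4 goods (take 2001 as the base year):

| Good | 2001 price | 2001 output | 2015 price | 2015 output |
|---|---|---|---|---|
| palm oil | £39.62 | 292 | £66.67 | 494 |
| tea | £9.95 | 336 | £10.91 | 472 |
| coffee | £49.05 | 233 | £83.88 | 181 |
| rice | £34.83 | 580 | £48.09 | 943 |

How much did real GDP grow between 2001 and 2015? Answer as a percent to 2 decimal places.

Real GDP 2001 = Nominal GDP 2001 = 39.62·292 + 9.95·336 + 49.05·233 + 34.83·580 = 46542.29.
Real GDP 2015 (at 2001 prices) = 39.62·494 + 9.95·472 + 49.05·181 + 34.83·943 = 65991.42.
Real growth = 65991.42/46542.29 − 1 = 0.4179.

41.79%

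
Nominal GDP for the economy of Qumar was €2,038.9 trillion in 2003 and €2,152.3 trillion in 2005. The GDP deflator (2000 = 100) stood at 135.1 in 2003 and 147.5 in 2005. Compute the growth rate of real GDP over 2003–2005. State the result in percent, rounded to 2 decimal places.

-3.31%

Real GDP 2003 = 2038.9 / 1.351 = 1509.18.
Real GDP 2005 = 2152.3 / 1.475 = 1459.19.
Real growth = 1459.19 / 1509.18 − 1 = -0.0331.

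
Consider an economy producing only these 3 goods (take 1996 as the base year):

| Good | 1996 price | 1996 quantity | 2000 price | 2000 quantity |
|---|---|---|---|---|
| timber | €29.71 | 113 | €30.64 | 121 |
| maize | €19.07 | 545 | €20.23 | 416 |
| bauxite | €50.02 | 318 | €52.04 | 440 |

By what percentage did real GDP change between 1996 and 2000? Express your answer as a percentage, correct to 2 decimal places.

13.08%

Real GDP 1996 = Nominal GDP 1996 = 29.71·113 + 19.07·545 + 50.02·318 = 29656.74.
Real GDP 2000 (at 1996 prices) = 29.71·121 + 19.07·416 + 50.02·440 = 33536.83.
Real growth = 33536.83/29656.74 − 1 = 0.1308.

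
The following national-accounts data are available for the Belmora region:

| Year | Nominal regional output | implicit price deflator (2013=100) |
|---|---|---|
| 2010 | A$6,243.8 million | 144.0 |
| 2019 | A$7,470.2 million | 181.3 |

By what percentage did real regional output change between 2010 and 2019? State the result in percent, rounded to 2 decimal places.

-4.97%

Real regional output 2010 = 6243.8 / 1.440 = 4335.97.
Real regional output 2019 = 7470.2 / 1.813 = 4120.35.
Real growth = 4120.35 / 4335.97 − 1 = -0.0497.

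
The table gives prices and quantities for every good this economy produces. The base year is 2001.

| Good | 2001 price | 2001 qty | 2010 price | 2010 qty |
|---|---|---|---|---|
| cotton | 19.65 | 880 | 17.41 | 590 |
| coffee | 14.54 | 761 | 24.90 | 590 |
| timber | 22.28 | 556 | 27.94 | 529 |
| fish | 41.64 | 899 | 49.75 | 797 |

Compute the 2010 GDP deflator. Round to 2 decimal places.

Nominal GDP 2010 = 17.41·590 + 24.90·590 + 27.94·529 + 49.75·797 = 79393.91.
Real GDP 2010 (at 2001 prices) = 19.65·590 + 14.54·590 + 22.28·529 + 41.64·797 = 65145.30.
Deflator = Nominal/Real × 100 = 79393.91/65145.30 × 100 = 121.872.

121.87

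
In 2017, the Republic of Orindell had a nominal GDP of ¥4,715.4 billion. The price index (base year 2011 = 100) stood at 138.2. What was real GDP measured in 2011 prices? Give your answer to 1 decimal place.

¥3,412.0 billion

Real GDP = Nominal / (price index/100) = 4715.4 / 1.382 = 3412.01.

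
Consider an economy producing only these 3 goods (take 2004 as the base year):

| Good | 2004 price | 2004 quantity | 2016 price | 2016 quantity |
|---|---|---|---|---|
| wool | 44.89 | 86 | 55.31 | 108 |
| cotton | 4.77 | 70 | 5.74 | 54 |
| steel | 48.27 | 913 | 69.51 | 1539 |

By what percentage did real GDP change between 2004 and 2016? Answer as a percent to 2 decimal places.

Real GDP 2004 = Nominal GDP 2004 = 44.89·86 + 4.77·70 + 48.27·913 = 48264.95.
Real GDP 2016 (at 2004 prices) = 44.89·108 + 4.77·54 + 48.27·1539 = 79393.23.
Real growth = 79393.23/48264.95 − 1 = 0.6449.

64.49%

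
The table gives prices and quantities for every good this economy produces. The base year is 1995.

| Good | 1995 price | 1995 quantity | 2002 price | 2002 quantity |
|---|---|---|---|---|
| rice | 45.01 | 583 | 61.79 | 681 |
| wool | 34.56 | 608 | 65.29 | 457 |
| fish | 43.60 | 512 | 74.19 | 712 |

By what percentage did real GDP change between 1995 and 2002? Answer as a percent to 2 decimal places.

11.37%

Real GDP 1995 = Nominal GDP 1995 = 45.01·583 + 34.56·608 + 43.60·512 = 69576.51.
Real GDP 2002 (at 1995 prices) = 45.01·681 + 34.56·457 + 43.60·712 = 77488.93.
Real growth = 77488.93/69576.51 − 1 = 0.1137.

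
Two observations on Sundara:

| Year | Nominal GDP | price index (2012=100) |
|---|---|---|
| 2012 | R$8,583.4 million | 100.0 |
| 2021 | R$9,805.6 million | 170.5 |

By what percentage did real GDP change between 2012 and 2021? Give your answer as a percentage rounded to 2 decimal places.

Deflate each year: 2012 → 8583.4/1.000 = 8583.40; 2021 → 9805.6/1.705 = 5751.09.
So real GDP changed by 5751.09/8583.40 − 1 = -0.3300, i.e. -33.00%.

-33.00%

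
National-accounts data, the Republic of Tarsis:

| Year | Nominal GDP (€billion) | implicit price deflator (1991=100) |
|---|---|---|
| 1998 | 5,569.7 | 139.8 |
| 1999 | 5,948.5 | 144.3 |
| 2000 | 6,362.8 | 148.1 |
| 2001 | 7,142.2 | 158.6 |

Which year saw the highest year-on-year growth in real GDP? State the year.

2001

1999: real = 5948.5/1.443 = 4122.31; growth vs 1998 (3984.05) = 3.47%.
2000: real = 6362.8/1.481 = 4296.29; growth vs 1999 (4122.31) = 4.22%.
2001: real = 7142.2/1.586 = 4503.28; growth vs 2000 (4296.29) = 4.82%.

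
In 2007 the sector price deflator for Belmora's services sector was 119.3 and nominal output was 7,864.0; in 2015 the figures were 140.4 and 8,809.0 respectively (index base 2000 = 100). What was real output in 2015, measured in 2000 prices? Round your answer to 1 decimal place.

6,274.2

Real output = Nominal / (sector price deflator/100) = 8809.0 / 1.404 = 6274.22.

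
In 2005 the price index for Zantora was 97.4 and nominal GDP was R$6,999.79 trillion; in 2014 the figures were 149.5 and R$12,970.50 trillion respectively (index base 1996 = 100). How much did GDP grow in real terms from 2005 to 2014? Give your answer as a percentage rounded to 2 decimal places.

Real GDP 2005 = 6999.79 / 0.974 = 7186.64.
Real GDP 2014 = 12970.50 / 1.495 = 8675.92.
Real growth = 8675.92 / 7186.64 − 1 = 0.2072.

20.72%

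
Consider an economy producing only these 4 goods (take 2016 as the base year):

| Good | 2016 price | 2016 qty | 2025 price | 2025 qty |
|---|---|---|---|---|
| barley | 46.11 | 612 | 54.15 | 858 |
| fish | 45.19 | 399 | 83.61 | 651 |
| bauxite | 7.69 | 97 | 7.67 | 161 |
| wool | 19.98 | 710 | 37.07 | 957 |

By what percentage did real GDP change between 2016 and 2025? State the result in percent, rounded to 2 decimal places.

46.02%

Real GDP 2016 = Nominal GDP 2016 = 46.11·612 + 45.19·399 + 7.69·97 + 19.98·710 = 61181.86.
Real GDP 2025 (at 2016 prices) = 46.11·858 + 45.19·651 + 7.69·161 + 19.98·957 = 89340.02.
Real growth = 89340.02/61181.86 − 1 = 0.4602.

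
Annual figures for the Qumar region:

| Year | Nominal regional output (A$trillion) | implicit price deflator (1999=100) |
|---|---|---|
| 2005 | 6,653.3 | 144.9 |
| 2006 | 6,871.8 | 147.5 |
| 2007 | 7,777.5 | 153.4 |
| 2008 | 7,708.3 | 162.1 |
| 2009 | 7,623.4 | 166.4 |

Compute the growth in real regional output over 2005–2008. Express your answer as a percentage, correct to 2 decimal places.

Real regional output 2005 = 6653.3/1.449 = 4591.65.
Real regional output 2008 = 7708.3/1.621 = 4755.27.
Change = 4755.27/4591.65 − 1 = 0.0356.

3.56%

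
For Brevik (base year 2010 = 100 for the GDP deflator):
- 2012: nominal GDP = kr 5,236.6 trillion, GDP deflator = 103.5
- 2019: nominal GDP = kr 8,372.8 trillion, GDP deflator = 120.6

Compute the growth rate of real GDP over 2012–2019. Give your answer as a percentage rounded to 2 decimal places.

37.22%

Real GDP 2012 = 5236.6 / 1.035 = 5059.52.
Real GDP 2019 = 8372.8 / 1.206 = 6942.62.
Real growth = 6942.62 / 5059.52 − 1 = 0.3722.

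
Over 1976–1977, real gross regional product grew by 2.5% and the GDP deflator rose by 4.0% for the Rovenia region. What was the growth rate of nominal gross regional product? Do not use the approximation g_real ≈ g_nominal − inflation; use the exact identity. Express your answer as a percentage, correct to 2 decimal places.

(1 + g_nom) = (1 + g_real)(1 + π) = 1.0250 × 1.0400 = 1.06600.

6.60%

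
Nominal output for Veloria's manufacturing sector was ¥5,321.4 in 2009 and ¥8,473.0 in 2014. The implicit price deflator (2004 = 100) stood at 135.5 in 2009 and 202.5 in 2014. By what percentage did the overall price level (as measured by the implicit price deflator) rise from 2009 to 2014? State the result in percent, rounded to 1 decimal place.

49.4%

Price-level change = 202.5 / 135.5 − 1 = 0.4945.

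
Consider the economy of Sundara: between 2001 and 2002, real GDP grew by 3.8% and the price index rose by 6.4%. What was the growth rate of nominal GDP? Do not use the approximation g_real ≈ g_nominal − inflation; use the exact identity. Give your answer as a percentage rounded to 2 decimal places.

(1 + g_nom) = (1 + g_real)(1 + π) = 1.0380 × 1.0640 = 1.10443.

10.44%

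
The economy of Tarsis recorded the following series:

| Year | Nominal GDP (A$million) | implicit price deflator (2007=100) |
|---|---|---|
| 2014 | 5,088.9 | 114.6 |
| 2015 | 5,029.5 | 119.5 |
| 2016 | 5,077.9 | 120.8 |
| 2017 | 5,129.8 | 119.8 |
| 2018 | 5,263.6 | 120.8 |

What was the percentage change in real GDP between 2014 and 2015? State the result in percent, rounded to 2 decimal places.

Real GDP 2014 = 5088.9/1.146 = 4440.58.
Real GDP 2015 = 5029.5/1.195 = 4208.79.
Change = 4208.79/4440.58 − 1 = -0.0522.

-5.22%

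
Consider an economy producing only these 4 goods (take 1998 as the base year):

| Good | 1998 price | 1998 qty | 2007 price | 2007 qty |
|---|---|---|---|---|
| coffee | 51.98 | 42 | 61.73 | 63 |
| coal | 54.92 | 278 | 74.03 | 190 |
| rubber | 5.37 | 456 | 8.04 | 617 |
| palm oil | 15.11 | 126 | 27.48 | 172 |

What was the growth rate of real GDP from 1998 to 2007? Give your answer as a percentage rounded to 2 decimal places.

Real GDP 1998 = Nominal GDP 1998 = 51.98·42 + 54.92·278 + 5.37·456 + 15.11·126 = 21803.50.
Real GDP 2007 (at 1998 prices) = 51.98·63 + 54.92·190 + 5.37·617 + 15.11·172 = 19621.75.
Real growth = 19621.75/21803.50 − 1 = -0.1001.

-10.01%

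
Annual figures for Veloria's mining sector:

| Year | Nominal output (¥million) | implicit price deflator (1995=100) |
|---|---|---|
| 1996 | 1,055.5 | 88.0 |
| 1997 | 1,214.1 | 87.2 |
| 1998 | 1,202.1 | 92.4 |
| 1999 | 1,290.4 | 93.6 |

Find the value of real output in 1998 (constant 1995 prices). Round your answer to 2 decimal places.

¥1,300.97 million

Real output 1998 = 1202.1 / 0.924 = 1300.97.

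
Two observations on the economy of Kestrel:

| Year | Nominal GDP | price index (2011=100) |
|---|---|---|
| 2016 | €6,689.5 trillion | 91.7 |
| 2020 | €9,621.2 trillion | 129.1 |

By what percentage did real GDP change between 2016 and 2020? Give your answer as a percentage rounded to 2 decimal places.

2.16%

Deflate each year: 2016 → 6689.5/0.917 = 7294.98; 2020 → 9621.2/1.291 = 7452.52.
So real GDP changed by 7452.52/7294.98 − 1 = 0.0216, i.e. 2.16%.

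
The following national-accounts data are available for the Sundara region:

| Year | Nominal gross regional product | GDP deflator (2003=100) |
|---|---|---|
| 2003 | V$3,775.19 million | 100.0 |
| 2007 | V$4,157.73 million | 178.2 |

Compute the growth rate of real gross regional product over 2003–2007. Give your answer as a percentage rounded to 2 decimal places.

-38.20%

Real gross regional product 2003 = 3775.19 / 1.000 = 3775.19.
Real gross regional product 2007 = 4157.73 / 1.782 = 2333.18.
Real growth = 2333.18 / 3775.19 − 1 = -0.3820.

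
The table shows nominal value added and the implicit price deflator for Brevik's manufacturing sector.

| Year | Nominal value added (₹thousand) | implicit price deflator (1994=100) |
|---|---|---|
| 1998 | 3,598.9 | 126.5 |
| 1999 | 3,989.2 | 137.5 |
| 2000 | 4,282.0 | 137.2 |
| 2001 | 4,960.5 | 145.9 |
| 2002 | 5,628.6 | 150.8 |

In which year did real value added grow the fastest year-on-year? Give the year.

1999: real = 3989.2/1.375 = 2901.24; growth vs 1998 (2844.98) = 1.98%.
2000: real = 4282.0/1.372 = 3120.99; growth vs 1999 (2901.24) = 7.57%.
2001: real = 4960.5/1.459 = 3399.93; growth vs 2000 (3120.99) = 8.94%.
2002: real = 5628.6/1.508 = 3732.49; growth vs 2001 (3399.93) = 9.78%.

2002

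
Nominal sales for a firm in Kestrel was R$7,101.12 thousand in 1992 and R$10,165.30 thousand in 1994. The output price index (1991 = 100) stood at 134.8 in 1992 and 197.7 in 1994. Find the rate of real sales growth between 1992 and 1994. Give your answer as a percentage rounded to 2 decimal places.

-2.39%

Real sales 1992 = 7101.12 / 1.348 = 5267.89.
Real sales 1994 = 10165.30 / 1.977 = 5141.78.
Real growth = 5141.78 / 5267.89 − 1 = -0.0239.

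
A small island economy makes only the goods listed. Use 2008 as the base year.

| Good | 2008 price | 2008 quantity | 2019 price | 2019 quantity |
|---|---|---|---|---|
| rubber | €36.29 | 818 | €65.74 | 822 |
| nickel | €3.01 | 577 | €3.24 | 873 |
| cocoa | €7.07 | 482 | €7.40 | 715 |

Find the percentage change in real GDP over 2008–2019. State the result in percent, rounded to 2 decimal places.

7.70%

Real GDP 2008 = Nominal GDP 2008 = 36.29·818 + 3.01·577 + 7.07·482 = 34829.73.
Real GDP 2019 (at 2008 prices) = 36.29·822 + 3.01·873 + 7.07·715 = 37513.16.
Real growth = 37513.16/34829.73 − 1 = 0.0770.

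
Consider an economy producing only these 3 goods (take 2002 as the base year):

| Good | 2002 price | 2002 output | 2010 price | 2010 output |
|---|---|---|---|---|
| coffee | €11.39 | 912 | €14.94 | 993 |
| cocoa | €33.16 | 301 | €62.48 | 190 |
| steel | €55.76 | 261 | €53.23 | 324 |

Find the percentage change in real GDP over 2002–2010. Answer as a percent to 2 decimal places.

2.16%

Real GDP 2002 = Nominal GDP 2002 = 11.39·912 + 33.16·301 + 55.76·261 = 34922.20.
Real GDP 2010 (at 2002 prices) = 11.39·993 + 33.16·190 + 55.76·324 = 35676.91.
Real growth = 35676.91/34922.20 − 1 = 0.0216.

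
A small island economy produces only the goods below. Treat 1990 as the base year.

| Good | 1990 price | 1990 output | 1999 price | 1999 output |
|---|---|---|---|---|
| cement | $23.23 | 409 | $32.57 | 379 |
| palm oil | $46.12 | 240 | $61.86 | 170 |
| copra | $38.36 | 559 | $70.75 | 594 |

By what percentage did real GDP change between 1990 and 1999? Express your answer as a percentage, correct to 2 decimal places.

Real GDP 1990 = Nominal GDP 1990 = 23.23·409 + 46.12·240 + 38.36·559 = 42013.11.
Real GDP 1999 (at 1990 prices) = 23.23·379 + 46.12·170 + 38.36·594 = 39430.41.
Real growth = 39430.41/42013.11 − 1 = -0.0615.

-6.15%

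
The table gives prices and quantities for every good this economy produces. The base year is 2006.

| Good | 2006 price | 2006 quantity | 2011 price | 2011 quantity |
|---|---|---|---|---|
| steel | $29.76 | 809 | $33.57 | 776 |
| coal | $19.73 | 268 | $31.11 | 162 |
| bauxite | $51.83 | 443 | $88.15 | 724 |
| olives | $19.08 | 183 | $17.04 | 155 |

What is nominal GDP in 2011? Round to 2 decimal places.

Nominal GDP 2011 = Σ (p_2011 × q_2011) = 33.57·776 + 31.11·162 + 88.15·724 + 17.04·155 = 97551.94.

$97551.94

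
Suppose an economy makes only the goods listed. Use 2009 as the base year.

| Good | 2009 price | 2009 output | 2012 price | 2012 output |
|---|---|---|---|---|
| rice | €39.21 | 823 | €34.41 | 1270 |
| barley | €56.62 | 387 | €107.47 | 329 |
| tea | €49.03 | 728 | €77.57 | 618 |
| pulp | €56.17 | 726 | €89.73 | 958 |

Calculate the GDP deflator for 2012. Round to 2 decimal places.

139.61

Nominal GDP 2012 = 34.41·1270 + 107.47·329 + 77.57·618 + 89.73·958 = 212957.93.
Real GDP 2012 (at 2009 prices) = 39.21·1270 + 56.62·329 + 49.03·618 + 56.17·958 = 152536.08.
Deflator = Nominal/Real × 100 = 212957.93/152536.08 × 100 = 139.612.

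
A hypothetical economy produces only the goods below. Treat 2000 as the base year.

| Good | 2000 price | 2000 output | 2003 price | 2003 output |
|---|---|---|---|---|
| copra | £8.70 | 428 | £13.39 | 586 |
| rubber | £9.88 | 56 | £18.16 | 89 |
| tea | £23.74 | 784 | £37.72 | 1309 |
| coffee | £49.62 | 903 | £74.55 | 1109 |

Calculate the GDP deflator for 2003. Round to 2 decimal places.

153.68

Nominal GDP 2003 = 13.39·586 + 18.16·89 + 37.72·1309 + 74.55·1109 = 141514.21.
Real GDP 2003 (at 2000 prices) = 8.70·586 + 9.88·89 + 23.74·1309 + 49.62·1109 = 92081.76.
Deflator = Nominal/Real × 100 = 141514.21/92081.76 × 100 = 153.683.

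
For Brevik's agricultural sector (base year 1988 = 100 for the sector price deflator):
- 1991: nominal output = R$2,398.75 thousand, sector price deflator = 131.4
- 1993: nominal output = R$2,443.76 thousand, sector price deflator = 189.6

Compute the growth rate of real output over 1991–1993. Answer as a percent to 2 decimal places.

Deflate each year: 1991 → 2398.75/1.314 = 1825.53; 1993 → 2443.76/1.896 = 1288.90.
So real output changed by 1288.90/1825.53 − 1 = -0.2940, i.e. -29.40%.

-29.40%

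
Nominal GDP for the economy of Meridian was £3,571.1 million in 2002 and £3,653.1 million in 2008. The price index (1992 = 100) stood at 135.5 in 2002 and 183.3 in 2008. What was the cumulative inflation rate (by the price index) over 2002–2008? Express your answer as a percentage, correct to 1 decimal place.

Price-level change = 183.3 / 135.5 − 1 = 0.3528.

35.3%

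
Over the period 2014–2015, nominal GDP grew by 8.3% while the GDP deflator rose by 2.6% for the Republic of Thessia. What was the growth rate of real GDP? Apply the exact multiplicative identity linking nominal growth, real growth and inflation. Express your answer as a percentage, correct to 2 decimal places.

(1 + g_nom) = (1 + g_real)(1 + π), so g_real = 1.0830 / 1.0260 − 1 = 0.05556.

5.56%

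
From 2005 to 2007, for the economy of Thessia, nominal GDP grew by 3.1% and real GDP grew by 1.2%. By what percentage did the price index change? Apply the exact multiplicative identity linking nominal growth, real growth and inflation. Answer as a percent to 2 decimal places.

1.88%

(1 + g_nom) = (1 + g_real)(1 + π), so π = 1.0310 / 1.0120 − 1 = 0.01877.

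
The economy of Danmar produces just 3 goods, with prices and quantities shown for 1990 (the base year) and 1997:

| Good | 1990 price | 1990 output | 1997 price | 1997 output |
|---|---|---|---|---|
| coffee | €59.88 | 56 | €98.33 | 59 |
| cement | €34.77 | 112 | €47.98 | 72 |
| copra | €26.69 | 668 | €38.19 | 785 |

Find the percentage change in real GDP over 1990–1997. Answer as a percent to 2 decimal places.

7.62%

Real GDP 1990 = Nominal GDP 1990 = 59.88·56 + 34.77·112 + 26.69·668 = 25076.44.
Real GDP 1997 (at 1990 prices) = 59.88·59 + 34.77·72 + 26.69·785 = 26988.01.
Real growth = 26988.01/25076.44 − 1 = 0.0762.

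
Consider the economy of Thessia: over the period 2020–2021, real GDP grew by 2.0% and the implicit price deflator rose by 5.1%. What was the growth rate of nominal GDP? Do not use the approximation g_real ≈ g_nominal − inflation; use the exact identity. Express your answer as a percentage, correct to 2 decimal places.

7.20%

(1 + g_nom) = (1 + g_real)(1 + π) = 1.0200 × 1.0510 = 1.07202.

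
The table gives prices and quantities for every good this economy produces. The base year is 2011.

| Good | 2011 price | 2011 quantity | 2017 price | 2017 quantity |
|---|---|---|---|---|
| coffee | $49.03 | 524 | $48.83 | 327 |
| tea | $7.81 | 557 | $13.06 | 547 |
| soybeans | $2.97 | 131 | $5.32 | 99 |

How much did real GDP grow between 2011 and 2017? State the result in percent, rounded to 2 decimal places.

Real GDP 2011 = Nominal GDP 2011 = 49.03·524 + 7.81·557 + 2.97·131 = 30430.96.
Real GDP 2017 (at 2011 prices) = 49.03·327 + 7.81·547 + 2.97·99 = 20598.91.
Real growth = 20598.91/30430.96 − 1 = -0.3231.

-32.31%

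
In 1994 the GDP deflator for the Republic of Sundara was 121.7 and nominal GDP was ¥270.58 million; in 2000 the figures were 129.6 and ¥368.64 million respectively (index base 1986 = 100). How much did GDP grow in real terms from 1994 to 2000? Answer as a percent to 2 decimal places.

27.94%

Real GDP 1994 = 270.58 / 1.217 = 222.33.
Real GDP 2000 = 368.64 / 1.296 = 284.44.
Real growth = 284.44 / 222.33 − 1 = 0.2794.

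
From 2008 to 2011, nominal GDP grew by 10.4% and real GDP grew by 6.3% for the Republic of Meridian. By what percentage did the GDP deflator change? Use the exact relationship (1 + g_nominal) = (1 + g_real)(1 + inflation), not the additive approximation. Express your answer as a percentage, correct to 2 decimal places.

3.86%

(1 + g_nom) = (1 + g_real)(1 + π), so π = 1.1040 / 1.0630 − 1 = 0.03857.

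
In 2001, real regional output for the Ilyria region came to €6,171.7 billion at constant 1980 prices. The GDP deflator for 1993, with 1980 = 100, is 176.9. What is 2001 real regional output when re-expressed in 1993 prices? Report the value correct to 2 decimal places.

€10,917.74 billion

Real regional output in 1993 prices = Real regional output in 1980 prices × (P_1993/P_1980) = 6171.7 × 1.769 = 10917.74.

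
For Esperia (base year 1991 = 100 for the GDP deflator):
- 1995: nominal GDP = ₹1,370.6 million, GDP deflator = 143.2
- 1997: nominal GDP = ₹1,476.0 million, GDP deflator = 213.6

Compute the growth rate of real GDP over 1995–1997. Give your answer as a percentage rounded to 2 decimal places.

-27.80%

Real GDP 1995 = 1370.6 / 1.432 = 957.12.
Real GDP 1997 = 1476.0 / 2.136 = 691.01.
Real growth = 691.01 / 957.12 − 1 = -0.2780.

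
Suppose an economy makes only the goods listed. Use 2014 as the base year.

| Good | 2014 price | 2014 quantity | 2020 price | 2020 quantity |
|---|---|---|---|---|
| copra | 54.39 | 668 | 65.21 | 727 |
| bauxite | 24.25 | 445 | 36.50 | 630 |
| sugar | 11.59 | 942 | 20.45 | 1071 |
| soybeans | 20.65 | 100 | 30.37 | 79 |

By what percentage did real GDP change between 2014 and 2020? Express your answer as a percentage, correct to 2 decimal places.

14.57%

Real GDP 2014 = Nominal GDP 2014 = 54.39·668 + 24.25·445 + 11.59·942 + 20.65·100 = 60106.55.
Real GDP 2020 (at 2014 prices) = 54.39·727 + 24.25·630 + 11.59·1071 + 20.65·79 = 68863.27.
Real growth = 68863.27/60106.55 − 1 = 0.1457.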